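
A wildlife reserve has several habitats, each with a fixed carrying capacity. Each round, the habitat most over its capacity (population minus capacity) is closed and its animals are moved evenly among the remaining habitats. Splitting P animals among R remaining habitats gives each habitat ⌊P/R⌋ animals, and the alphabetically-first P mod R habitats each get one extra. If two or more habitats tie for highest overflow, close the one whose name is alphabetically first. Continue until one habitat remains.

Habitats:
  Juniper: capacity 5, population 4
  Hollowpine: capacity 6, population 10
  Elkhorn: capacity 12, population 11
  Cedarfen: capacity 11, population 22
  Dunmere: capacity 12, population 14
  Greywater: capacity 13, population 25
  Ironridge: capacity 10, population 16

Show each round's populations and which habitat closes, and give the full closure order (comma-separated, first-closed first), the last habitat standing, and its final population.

Closure order: Greywater, Cedarfen, Ironridge, Dunmere, Hollowpine, Elkhorn
Last habitat: Juniper with 102 animals

Round 1: Cedarfen=22 Dunmere=14 Elkhorn=11 Greywater=25 Hollowpine=10 Ironridge=16 Juniper=4 → close Greywater (overflow 12)
  25÷6 = 4 each, +1 to first 1
Round 2: Cedarfen=27 Dunmere=18 Elkhorn=15 Hollowpine=14 Ironridge=20 Juniper=8 → close Cedarfen (overflow 16)
  27÷5 = 5 each, +1 to first 2
Round 3: Dunmere=24 Elkhorn=21 Hollowpine=19 Ironridge=25 Juniper=13 → close Ironridge (overflow 15)
  25÷4 = 6 each, +1 to first 1
Round 4: Dunmere=31 Elkhorn=27 Hollowpine=25 Juniper=19 → close Dunmere (overflow 19)
  31÷3 = 10 each, +1 to first 1
Round 5: Elkhorn=38 Hollowpine=35 Juniper=29 → close Hollowpine (overflow 29)
  35÷2 = 17 each, +1 to first 1
Round 6: Elkhorn=56 Juniper=46 → close Elkhorn (overflow 44)
  56÷1 = 56 each, +1 to first 0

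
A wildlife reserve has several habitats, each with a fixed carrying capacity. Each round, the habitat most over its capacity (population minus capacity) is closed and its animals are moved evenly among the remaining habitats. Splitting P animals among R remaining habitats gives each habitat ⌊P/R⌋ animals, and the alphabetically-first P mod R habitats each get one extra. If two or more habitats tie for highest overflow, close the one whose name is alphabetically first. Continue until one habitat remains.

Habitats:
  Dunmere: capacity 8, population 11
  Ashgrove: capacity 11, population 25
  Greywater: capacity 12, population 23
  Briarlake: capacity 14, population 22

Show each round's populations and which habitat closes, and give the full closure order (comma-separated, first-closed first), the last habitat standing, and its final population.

Round 1: Ashgrove=25 Briarlake=22 Dunmere=11 Greywater=23 → close Ashgrove (overflow 14)
  25÷3 = 8 each, +1 to first 1
Round 2: Briarlake=31 Dunmere=19 Greywater=31 → close Greywater (overflow 19)
  31÷2 = 15 each, +1 to first 1
Round 3: Briarlake=47 Dunmere=34 → close Briarlake (overflow 33)
  47÷1 = 47 each, +1 to first 0

Closure order: Ashgrove, Greywater, Briarlake
Last habitat: Dunmere with 81 animals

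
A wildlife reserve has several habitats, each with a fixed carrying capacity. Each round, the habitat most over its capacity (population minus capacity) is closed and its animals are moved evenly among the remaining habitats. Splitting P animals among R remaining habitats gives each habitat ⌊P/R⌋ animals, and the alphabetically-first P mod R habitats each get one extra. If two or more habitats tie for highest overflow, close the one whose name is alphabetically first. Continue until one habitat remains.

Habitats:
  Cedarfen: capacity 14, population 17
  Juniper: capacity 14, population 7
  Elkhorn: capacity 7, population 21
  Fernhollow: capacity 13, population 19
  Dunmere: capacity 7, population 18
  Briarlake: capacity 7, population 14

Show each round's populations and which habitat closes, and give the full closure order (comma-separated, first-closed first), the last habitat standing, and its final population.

Closure order: Elkhorn, Dunmere, Briarlake, Fernhollow, Cedarfen
Last habitat: Juniper with 96 animals

Round 1: Briarlake=14 Cedarfen=17 Dunmere=18 Elkhorn=21 Fernhollow=19 Juniper=7 → close Elkhorn (overflow 14)
  21÷5 = 4 each, +1 to first 1
Round 2: Briarlake=19 Cedarfen=21 Dunmere=22 Fernhollow=23 Juniper=11 → close Dunmere (overflow 15)
  22÷4 = 5 each, +1 to first 2
Round 3: Briarlake=25 Cedarfen=27 Fernhollow=28 Juniper=16 → close Briarlake (overflow 18)
  25÷3 = 8 each, +1 to first 1
Round 4: Cedarfen=36 Fernhollow=36 Juniper=24 → close Fernhollow (overflow 23)
  36÷2 = 18 each, +1 to first 0
Round 5: Cedarfen=54 Juniper=42 → close Cedarfen (overflow 40)
  54÷1 = 54 each, +1 to first 0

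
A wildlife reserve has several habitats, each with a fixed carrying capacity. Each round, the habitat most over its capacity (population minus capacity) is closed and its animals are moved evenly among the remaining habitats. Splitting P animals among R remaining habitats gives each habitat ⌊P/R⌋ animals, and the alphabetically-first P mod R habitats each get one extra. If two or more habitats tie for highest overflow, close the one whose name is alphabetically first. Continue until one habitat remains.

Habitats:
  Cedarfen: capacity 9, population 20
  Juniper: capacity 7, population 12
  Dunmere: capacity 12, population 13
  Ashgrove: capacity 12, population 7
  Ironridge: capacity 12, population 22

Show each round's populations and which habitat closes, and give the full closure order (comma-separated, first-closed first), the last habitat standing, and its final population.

Round 1: Ashgrove=7 Cedarfen=20 Dunmere=13 Ironridge=22 Juniper=12 → close Cedarfen (overflow 11)
  20÷4 = 5 each, +1 to first 0
Round 2: Ashgrove=12 Dunmere=18 Ironridge=27 Juniper=17 → close Ironridge (overflow 15)
  27÷3 = 9 each, +1 to first 0
Round 3: Ashgrove=21 Dunmere=27 Juniper=26 → close Juniper (overflow 19)
  26÷2 = 13 each, +1 to first 0
Round 4: Ashgrove=34 Dunmere=40 → close Dunmere (overflow 28)
  40÷1 = 40 each, +1 to first 0

Closure order: Cedarfen, Ironridge, Juniper, Dunmere
Last habitat: Ashgrove with 74 animals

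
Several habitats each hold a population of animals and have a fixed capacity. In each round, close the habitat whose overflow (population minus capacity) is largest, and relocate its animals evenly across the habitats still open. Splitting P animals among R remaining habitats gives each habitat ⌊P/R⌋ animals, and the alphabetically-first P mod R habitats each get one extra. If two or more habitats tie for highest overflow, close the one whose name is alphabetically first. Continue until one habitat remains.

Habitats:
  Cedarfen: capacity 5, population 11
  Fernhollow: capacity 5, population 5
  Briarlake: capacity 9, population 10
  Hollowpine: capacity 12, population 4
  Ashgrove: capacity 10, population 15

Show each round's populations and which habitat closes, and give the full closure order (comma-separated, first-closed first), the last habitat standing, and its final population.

Closure order: Cedarfen, Ashgrove, Briarlake, Fernhollow
Last habitat: Hollowpine with 45 animals

Round 1: Ashgrove=15 Briarlake=10 Cedarfen=11 Fernhollow=5 Hollowpine=4 → close Cedarfen (overflow 6)
  11÷4 = 2 each, +1 to first 3
Round 2: Ashgrove=18 Briarlake=13 Fernhollow=8 Hollowpine=6 → close Ashgrove (overflow 8)
  18÷3 = 6 each, +1 to first 0
Round 3: Briarlake=19 Fernhollow=14 Hollowpine=12 → close Briarlake (overflow 10)
  19÷2 = 9 each, +1 to first 1
Round 4: Fernhollow=24 Hollowpine=21 → close Fernhollow (overflow 19)
  24÷1 = 24 each, +1 to first 0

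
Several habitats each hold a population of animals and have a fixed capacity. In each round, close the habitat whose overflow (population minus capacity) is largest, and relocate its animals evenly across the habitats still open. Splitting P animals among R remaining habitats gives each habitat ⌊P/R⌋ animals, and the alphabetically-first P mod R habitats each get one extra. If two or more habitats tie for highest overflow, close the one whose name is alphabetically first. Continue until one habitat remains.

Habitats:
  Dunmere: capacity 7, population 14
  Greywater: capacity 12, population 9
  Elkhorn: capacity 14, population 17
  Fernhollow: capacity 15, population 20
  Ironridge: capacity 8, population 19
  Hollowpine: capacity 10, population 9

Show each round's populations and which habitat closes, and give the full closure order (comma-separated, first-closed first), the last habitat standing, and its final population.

Round 1: Dunmere=14 Elkhorn=17 Fernhollow=20 Greywater=9 Hollowpine=9 Ironridge=19 → close Ironridge (overflow 11)
  19÷5 = 3 each, +1 to first 4
Round 2: Dunmere=18 Elkhorn=21 Fernhollow=24 Greywater=13 Hollowpine=12 → close Dunmere (overflow 11)
  18÷4 = 4 each, +1 to first 2
Round 3: Elkhorn=26 Fernhollow=29 Greywater=17 Hollowpine=16 → close Fernhollow (overflow 14)
  29÷3 = 9 each, +1 to first 2
Round 4: Elkhorn=36 Greywater=27 Hollowpine=25 → close Elkhorn (overflow 22)
  36÷2 = 18 each, +1 to first 0
Round 5: Greywater=45 Hollowpine=43 → close Greywater (overflow 33)
  45÷1 = 45 each, +1 to first 0

Closure order: Ironridge, Dunmere, Fernhollow, Elkhorn, Greywater
Last habitat: Hollowpine with 88 animals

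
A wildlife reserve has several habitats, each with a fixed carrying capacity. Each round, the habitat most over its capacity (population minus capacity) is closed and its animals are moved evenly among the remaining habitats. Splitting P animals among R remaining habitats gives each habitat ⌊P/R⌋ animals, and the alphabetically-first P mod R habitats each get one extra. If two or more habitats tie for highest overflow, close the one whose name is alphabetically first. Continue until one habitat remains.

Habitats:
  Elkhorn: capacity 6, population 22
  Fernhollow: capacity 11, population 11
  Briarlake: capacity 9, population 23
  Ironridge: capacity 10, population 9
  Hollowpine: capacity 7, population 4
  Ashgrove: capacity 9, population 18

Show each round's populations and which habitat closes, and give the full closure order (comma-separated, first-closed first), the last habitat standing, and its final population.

Round 1: Ashgrove=18 Briarlake=23 Elkhorn=22 Fernhollow=11 Hollowpine=4 Ironridge=9 → close Elkhorn (overflow 16)
  22÷5 = 4 each, +1 to first 2
Round 2: Ashgrove=23 Briarlake=28 Fernhollow=15 Hollowpine=8 Ironridge=13 → close Briarlake (overflow 19)
  28÷4 = 7 each, +1 to first 0
Round 3: Ashgrove=30 Fernhollow=22 Hollowpine=15 Ironridge=20 → close Ashgrove (overflow 21)
  30÷3 = 10 each, +1 to first 0
Round 4: Fernhollow=32 Hollowpine=25 Ironridge=30 → close Fernhollow (overflow 21)
  32÷2 = 16 each, +1 to first 0
Round 5: Hollowpine=41 Ironridge=46 → close Ironridge (overflow 36)
  46÷1 = 46 each, +1 to first 0

Closure order: Elkhorn, Briarlake, Ashgrove, Fernhollow, Ironridge
Last habitat: Hollowpine with 87 animals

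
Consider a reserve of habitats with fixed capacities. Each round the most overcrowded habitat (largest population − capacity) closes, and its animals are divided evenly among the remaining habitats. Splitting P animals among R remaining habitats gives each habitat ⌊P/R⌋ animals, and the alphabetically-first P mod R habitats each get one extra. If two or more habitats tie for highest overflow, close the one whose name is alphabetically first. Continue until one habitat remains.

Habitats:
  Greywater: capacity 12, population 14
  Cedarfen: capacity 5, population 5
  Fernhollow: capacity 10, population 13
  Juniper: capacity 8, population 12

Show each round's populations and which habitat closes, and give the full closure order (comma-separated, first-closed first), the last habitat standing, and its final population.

Round 1: Cedarfen=5 Fernhollow=13 Greywater=14 Juniper=12 → close Juniper (overflow 4)
  12÷3 = 4 each, +1 to first 0
Round 2: Cedarfen=9 Fernhollow=17 Greywater=18 → close Fernhollow (overflow 7)
  17÷2 = 8 each, +1 to first 1
Round 3: Cedarfen=18 Greywater=26 → close Greywater (overflow 14)
  26÷1 = 26 each, +1 to first 0

Closure order: Juniper, Fernhollow, Greywater
Last habitat: Cedarfen with 44 animals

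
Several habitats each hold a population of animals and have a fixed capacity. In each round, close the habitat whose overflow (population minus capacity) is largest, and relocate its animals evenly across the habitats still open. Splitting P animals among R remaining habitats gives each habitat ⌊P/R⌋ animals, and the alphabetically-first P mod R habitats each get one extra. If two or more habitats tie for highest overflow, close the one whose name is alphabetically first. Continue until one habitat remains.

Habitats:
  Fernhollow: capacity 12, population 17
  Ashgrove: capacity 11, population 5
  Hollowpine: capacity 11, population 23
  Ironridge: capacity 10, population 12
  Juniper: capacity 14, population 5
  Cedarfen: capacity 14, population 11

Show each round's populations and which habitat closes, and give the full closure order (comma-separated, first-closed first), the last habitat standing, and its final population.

Closure order: Hollowpine, Fernhollow, Ironridge, Cedarfen, Ashgrove
Last habitat: Juniper with 73 animals

Round 1: Ashgrove=5 Cedarfen=11 Fernhollow=17 Hollowpine=23 Ironridge=12 Juniper=5 → close Hollowpine (overflow 12)
  23÷5 = 4 each, +1 to first 3
Round 2: Ashgrove=10 Cedarfen=16 Fernhollow=22 Ironridge=16 Juniper=9 → close Fernhollow (overflow 10)
  22÷4 = 5 each, +1 to first 2
Round 3: Ashgrove=16 Cedarfen=22 Ironridge=21 Juniper=14 → close Ironridge (overflow 11)
  21÷3 = 7 each, +1 to first 0
Round 4: Ashgrove=23 Cedarfen=29 Juniper=21 → close Cedarfen (overflow 15)
  29÷2 = 14 each, +1 to first 1
Round 5: Ashgrove=38 Juniper=35 → close Ashgrove (overflow 27)
  38÷1 = 38 each, +1 to first 0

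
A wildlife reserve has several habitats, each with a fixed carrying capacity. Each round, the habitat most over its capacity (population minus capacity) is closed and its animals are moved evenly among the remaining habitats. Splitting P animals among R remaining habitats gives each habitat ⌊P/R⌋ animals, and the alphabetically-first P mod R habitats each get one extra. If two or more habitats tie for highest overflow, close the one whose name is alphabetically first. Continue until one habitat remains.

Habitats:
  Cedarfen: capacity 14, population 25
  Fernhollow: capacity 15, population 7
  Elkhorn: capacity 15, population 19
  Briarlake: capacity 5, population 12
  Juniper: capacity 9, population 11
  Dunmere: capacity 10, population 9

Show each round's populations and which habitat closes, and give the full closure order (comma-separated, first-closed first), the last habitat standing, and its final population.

Round 1: Briarlake=12 Cedarfen=25 Dunmere=9 Elkhorn=19 Fernhollow=7 Juniper=11 → close Cedarfen (overflow 11)
  25÷5 = 5 each, +1 to first 0
Round 2: Briarlake=17 Dunmere=14 Elkhorn=24 Fernhollow=12 Juniper=16 → close Briarlake (overflow 12)
  17÷4 = 4 each, +1 to first 1
Round 3: Dunmere=19 Elkhorn=28 Fernhollow=16 Juniper=20 → close Elkhorn (overflow 13)
  28÷3 = 9 each, +1 to first 1
Round 4: Dunmere=29 Fernhollow=25 Juniper=29 → close Juniper (overflow 20)
  29÷2 = 14 each, +1 to first 1
Round 5: Dunmere=44 Fernhollow=39 → close Dunmere (overflow 34)
  44÷1 = 44 each, +1 to first 0

Closure order: Cedarfen, Briarlake, Elkhorn, Juniper, Dunmere
Last habitat: Fernhollow with 83 animals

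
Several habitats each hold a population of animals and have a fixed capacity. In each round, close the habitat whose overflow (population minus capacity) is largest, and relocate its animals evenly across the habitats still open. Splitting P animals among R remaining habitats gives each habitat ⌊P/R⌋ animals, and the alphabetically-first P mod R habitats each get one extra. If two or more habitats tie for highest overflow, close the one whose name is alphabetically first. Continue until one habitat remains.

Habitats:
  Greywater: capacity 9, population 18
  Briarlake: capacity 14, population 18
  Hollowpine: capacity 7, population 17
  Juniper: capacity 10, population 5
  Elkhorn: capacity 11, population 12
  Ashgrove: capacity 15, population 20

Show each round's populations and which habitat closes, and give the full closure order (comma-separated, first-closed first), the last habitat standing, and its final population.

Round 1: Ashgrove=20 Briarlake=18 Elkhorn=12 Greywater=18 Hollowpine=17 Juniper=5 → close Hollowpine (overflow 10)
  17÷5 = 3 each, +1 to first 2
Round 2: Ashgrove=24 Briarlake=22 Elkhorn=15 Greywater=21 Juniper=8 → close Greywater (overflow 12)
  21÷4 = 5 each, +1 to first 1
Round 3: Ashgrove=30 Briarlake=27 Elkhorn=20 Juniper=13 → close Ashgrove (overflow 15)
  30÷3 = 10 each, +1 to first 0
Round 4: Briarlake=37 Elkhorn=30 Juniper=23 → close Briarlake (overflow 23)
  37÷2 = 18 each, +1 to first 1
Round 5: Elkhorn=49 Juniper=41 → close Elkhorn (overflow 38)
  49÷1 = 49 each, +1 to first 0

Closure order: Hollowpine, Greywater, Ashgrove, Briarlake, Elkhorn
Last habitat: Juniper with 90 animals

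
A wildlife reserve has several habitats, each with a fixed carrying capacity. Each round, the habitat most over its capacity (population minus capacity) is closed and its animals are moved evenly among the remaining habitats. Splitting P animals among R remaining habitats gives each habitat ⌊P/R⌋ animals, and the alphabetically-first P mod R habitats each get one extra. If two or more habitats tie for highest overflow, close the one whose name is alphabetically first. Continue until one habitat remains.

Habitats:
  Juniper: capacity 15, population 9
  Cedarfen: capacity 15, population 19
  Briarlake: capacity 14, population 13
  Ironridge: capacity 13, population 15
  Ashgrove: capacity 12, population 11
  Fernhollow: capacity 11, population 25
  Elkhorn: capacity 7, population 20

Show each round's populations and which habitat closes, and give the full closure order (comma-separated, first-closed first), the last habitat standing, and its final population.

Round 1: Ashgrove=11 Briarlake=13 Cedarfen=19 Elkhorn=20 Fernhollow=25 Ironridge=15 Juniper=9 → close Fernhollow (overflow 14)
  25÷6 = 4 each, +1 to first 1
Round 2: Ashgrove=16 Briarlake=17 Cedarfen=23 Elkhorn=24 Ironridge=19 Juniper=13 → close Elkhorn (overflow 17)
  24÷5 = 4 each, +1 to first 4
Round 3: Ashgrove=21 Briarlake=22 Cedarfen=28 Ironridge=24 Juniper=17 → close Cedarfen (overflow 13)
  28÷4 = 7 each, +1 to first 0
Round 4: Ashgrove=28 Briarlake=29 Ironridge=31 Juniper=24 → close Ironridge (overflow 18)
  31÷3 = 10 each, +1 to first 1
Round 5: Ashgrove=39 Briarlake=39 Juniper=34 → close Ashgrove (overflow 27)
  39÷2 = 19 each, +1 to first 1
Round 6: Briarlake=59 Juniper=53 → close Briarlake (overflow 45)
  59÷1 = 59 each, +1 to first 0

Closure order: Fernhollow, Elkhorn, Cedarfen, Ironridge, Ashgrove, Briarlake
Last habitat: Juniper with 112 animals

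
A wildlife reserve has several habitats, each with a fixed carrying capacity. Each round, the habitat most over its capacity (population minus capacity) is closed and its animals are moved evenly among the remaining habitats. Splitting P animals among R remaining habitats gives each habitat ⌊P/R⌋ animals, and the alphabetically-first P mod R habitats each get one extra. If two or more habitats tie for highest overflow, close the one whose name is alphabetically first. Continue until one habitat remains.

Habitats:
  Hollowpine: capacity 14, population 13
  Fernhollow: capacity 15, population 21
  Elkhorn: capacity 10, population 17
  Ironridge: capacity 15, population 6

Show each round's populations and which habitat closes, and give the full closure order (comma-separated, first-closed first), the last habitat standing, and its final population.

Round 1: Elkhorn=17 Fernhollow=21 Hollowpine=13 Ironridge=6 → close Elkhorn (overflow 7)
  17÷3 = 5 each, +1 to first 2
Round 2: Fernhollow=27 Hollowpine=19 Ironridge=11 → close Fernhollow (overflow 12)
  27÷2 = 13 each, +1 to first 1
Round 3: Hollowpine=33 Ironridge=24 → close Hollowpine (overflow 19)
  33÷1 = 33 each, +1 to first 0

Closure order: Elkhorn, Fernhollow, Hollowpine
Last habitat: Ironridge with 57 animals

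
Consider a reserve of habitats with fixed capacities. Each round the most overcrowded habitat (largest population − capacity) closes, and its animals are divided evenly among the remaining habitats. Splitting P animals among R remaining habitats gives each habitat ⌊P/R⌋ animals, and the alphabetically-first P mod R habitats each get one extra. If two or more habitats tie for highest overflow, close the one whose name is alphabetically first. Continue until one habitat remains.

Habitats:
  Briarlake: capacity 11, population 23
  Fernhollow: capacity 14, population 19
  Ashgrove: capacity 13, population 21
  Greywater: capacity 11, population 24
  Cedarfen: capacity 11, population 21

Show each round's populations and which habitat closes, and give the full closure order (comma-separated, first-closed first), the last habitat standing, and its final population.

Round 1: Ashgrove=21 Briarlake=23 Cedarfen=21 Fernhollow=19 Greywater=24 → close Greywater (overflow 13)
  24÷4 = 6 each, +1 to first 0
Round 2: Ashgrove=27 Briarlake=29 Cedarfen=27 Fernhollow=25 → close Briarlake (overflow 18)
  29÷3 = 9 each, +1 to first 2
Round 3: Ashgrove=37 Cedarfen=37 Fernhollow=34 → close Cedarfen (overflow 26)
  37÷2 = 18 each, +1 to first 1
Round 4: Ashgrove=56 Fernhollow=52 → close Ashgrove (overflow 43)
  56÷1 = 56 each, +1 to first 0

Closure order: Greywater, Briarlake, Cedarfen, Ashgrove
Last habitat: Fernhollow with 108 animals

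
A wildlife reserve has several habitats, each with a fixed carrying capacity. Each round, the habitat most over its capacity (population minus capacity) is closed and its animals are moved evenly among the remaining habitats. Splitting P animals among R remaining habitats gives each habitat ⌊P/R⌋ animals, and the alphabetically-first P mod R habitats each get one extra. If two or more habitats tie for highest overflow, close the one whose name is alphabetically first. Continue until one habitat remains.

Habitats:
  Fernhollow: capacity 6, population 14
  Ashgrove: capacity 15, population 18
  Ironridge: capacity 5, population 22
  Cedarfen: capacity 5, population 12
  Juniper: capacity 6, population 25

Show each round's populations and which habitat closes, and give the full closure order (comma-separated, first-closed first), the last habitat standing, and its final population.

Closure order: Juniper, Ironridge, Fernhollow, Cedarfen
Last habitat: Ashgrove with 91 animals

Round 1: Ashgrove=18 Cedarfen=12 Fernhollow=14 Ironridge=22 Juniper=25 → close Juniper (overflow 19)
  25÷4 = 6 each, +1 to first 1
Round 2: Ashgrove=25 Cedarfen=18 Fernhollow=20 Ironridge=28 → close Ironridge (overflow 23)
  28÷3 = 9 each, +1 to first 1
Round 3: Ashgrove=35 Cedarfen=27 Fernhollow=29 → close Fernhollow (overflow 23)
  29÷2 = 14 each, +1 to first 1
Round 4: Ashgrove=50 Cedarfen=41 → close Cedarfen (overflow 36)
  41÷1 = 41 each, +1 to first 0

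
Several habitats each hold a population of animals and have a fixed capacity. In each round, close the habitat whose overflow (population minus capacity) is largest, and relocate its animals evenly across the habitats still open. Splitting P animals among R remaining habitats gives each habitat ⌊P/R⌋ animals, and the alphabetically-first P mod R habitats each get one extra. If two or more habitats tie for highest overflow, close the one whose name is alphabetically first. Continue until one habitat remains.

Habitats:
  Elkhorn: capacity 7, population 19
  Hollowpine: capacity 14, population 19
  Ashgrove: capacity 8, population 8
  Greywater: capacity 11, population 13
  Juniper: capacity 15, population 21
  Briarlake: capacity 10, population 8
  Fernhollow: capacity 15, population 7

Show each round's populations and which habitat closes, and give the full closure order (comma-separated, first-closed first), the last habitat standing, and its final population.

Round 1: Ashgrove=8 Briarlake=8 Elkhorn=19 Fernhollow=7 Greywater=13 Hollowpine=19 Juniper=21 → close Elkhorn (overflow 12)
  19÷6 = 3 each, +1 to first 1
Round 2: Ashgrove=12 Briarlake=11 Fernhollow=10 Greywater=16 Hollowpine=22 Juniper=24 → close Juniper (overflow 9)
  24÷5 = 4 each, +1 to first 4
Round 3: Ashgrove=17 Briarlake=16 Fernhollow=15 Greywater=21 Hollowpine=26 → close Hollowpine (overflow 12)
  26÷4 = 6 each, +1 to first 2
Round 4: Ashgrove=24 Briarlake=23 Fernhollow=21 Greywater=27 → close Ashgrove (overflow 16)
  24÷3 = 8 each, +1 to first 0
Round 5: Briarlake=31 Fernhollow=29 Greywater=35 → close Greywater (overflow 24)
  35÷2 = 17 each, +1 to first 1
Round 6: Briarlake=49 Fernhollow=46 → close Briarlake (overflow 39)
  49÷1 = 49 each, +1 to first 0

Closure order: Elkhorn, Juniper, Hollowpine, Ashgrove, Greywater, Briarlake
Last habitat: Fernhollow with 95 animals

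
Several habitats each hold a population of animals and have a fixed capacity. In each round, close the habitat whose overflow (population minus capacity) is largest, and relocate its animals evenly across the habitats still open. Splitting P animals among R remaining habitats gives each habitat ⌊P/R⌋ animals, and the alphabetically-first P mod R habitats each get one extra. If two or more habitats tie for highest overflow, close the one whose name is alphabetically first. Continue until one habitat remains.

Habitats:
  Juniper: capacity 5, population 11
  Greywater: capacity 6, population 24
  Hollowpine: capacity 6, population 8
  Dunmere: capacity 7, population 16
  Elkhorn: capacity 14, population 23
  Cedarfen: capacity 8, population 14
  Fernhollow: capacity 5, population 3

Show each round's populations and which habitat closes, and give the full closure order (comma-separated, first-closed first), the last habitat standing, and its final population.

Closure order: Greywater, Dunmere, Elkhorn, Cedarfen, Juniper, Hollowpine
Last habitat: Fernhollow with 99 animals

Round 1: Cedarfen=14 Dunmere=16 Elkhorn=23 Fernhollow=3 Greywater=24 Hollowpine=8 Juniper=11 → close Greywater (overflow 18)
  24÷6 = 4 each, +1 to first 0
Round 2: Cedarfen=18 Dunmere=20 Elkhorn=27 Fernhollow=7 Hollowpine=12 Juniper=15 → close Dunmere (overflow 13)
  20÷5 = 4 each, +1 to first 0
Round 3: Cedarfen=22 Elkhorn=31 Fernhollow=11 Hollowpine=16 Juniper=19 → close Elkhorn (overflow 17)
  31÷4 = 7 each, +1 to first 3
Round 4: Cedarfen=30 Fernhollow=19 Hollowpine=24 Juniper=26 → close Cedarfen (overflow 22)
  30÷3 = 10 each, +1 to first 0
Round 5: Fernhollow=29 Hollowpine=34 Juniper=36 → close Juniper (overflow 31)
  36÷2 = 18 each, +1 to first 0
Round 6: Fernhollow=47 Hollowpine=52 → close Hollowpine (overflow 46)
  52÷1 = 52 each, +1 to first 0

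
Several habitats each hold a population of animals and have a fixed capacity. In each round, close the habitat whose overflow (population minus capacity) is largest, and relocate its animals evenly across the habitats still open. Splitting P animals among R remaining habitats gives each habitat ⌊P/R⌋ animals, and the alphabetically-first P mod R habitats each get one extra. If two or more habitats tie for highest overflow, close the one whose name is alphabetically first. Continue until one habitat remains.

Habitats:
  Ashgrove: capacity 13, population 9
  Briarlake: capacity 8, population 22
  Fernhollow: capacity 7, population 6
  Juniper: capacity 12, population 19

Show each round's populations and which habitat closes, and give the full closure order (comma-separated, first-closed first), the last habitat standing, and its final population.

Round 1: Ashgrove=9 Briarlake=22 Fernhollow=6 Juniper=19 → close Briarlake (overflow 14)
  22÷3 = 7 each, +1 to first 1
Round 2: Ashgrove=17 Fernhollow=13 Juniper=26 → close Juniper (overflow 14)
  26÷2 = 13 each, +1 to first 0
Round 3: Ashgrove=30 Fernhollow=26 → close Fernhollow (overflow 19)
  26÷1 = 26 each, +1 to first 0

Closure order: Briarlake, Juniper, Fernhollow
Last habitat: Ashgrove with 56 animals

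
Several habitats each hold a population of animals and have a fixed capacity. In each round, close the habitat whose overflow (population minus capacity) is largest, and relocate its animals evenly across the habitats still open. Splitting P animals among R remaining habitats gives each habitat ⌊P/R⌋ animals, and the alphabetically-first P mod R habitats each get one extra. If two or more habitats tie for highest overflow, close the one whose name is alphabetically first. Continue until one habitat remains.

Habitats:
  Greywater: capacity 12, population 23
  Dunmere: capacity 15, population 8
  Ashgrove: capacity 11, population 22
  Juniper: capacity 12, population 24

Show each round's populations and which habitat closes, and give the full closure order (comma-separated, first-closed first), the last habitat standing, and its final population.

Closure order: Juniper, Ashgrove, Greywater
Last habitat: Dunmere with 77 animals

Round 1: Ashgrove=22 Dunmere=8 Greywater=23 Juniper=24 → close Juniper (overflow 12)
  24÷3 = 8 each, +1 to first 0
Round 2: Ashgrove=30 Dunmere=16 Greywater=31 → close Ashgrove (overflow 19)
  30÷2 = 15 each, +1 to first 0
Round 3: Dunmere=31 Greywater=46 → close Greywater (overflow 34)
  46÷1 = 46 each, +1 to first 0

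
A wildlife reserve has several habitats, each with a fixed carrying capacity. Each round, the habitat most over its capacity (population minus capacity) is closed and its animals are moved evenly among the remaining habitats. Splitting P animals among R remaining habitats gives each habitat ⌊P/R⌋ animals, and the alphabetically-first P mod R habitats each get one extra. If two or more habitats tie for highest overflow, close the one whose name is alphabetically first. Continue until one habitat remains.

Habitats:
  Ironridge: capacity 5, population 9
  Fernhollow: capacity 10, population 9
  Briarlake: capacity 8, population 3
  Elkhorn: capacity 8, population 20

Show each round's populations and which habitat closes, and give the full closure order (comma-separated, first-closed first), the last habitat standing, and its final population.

Round 1: Briarlake=3 Elkhorn=20 Fernhollow=9 Ironridge=9 → close Elkhorn (overflow 12)
  20÷3 = 6 each, +1 to first 2
Round 2: Briarlake=10 Fernhollow=16 Ironridge=15 → close Ironridge (overflow 10)
  15÷2 = 7 each, +1 to first 1
Round 3: Briarlake=18 Fernhollow=23 → close Fernhollow (overflow 13)
  23÷1 = 23 each, +1 to first 0

Closure order: Elkhorn, Ironridge, Fernhollow
Last habitat: Briarlake with 41 animals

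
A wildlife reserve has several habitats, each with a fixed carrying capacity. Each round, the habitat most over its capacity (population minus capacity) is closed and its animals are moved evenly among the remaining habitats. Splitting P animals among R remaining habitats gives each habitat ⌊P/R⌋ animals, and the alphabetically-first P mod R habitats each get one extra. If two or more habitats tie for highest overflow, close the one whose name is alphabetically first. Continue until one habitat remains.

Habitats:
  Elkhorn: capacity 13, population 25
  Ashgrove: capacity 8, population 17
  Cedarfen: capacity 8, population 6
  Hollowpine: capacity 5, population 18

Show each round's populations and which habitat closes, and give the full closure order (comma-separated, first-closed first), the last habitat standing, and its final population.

Closure order: Hollowpine, Elkhorn, Ashgrove
Last habitat: Cedarfen with 66 animals

Round 1: Ashgrove=17 Cedarfen=6 Elkhorn=25 Hollowpine=18 → close Hollowpine (overflow 13)
  18÷3 = 6 each, +1 to first 0
Round 2: Ashgrove=23 Cedarfen=12 Elkhorn=31 → close Elkhorn (overflow 18)
  31÷2 = 15 each, +1 to first 1
Round 3: Ashgrove=39 Cedarfen=27 → close Ashgrove (overflow 31)
  39÷1 = 39 each, +1 to first 0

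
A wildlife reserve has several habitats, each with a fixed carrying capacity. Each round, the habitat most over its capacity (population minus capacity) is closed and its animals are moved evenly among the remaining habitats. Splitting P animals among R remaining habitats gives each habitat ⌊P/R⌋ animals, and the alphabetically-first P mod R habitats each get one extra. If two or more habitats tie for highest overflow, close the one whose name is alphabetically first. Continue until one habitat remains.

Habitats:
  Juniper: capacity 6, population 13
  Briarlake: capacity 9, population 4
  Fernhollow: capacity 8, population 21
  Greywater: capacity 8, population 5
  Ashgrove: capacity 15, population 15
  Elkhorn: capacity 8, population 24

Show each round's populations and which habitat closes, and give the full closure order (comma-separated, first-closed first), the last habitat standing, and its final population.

Round 1: Ashgrove=15 Briarlake=4 Elkhorn=24 Fernhollow=21 Greywater=5 Juniper=13 → close Elkhorn (overflow 16)
  24÷5 = 4 each, +1 to first 4
Round 2: Ashgrove=20 Briarlake=9 Fernhollow=26 Greywater=10 Juniper=17 → close Fernhollow (overflow 18)
  26÷4 = 6 each, +1 to first 2
Round 3: Ashgrove=27 Briarlake=16 Greywater=16 Juniper=23 → close Juniper (overflow 17)
  23÷3 = 7 each, +1 to first 2
Round 4: Ashgrove=35 Briarlake=24 Greywater=23 → close Ashgrove (overflow 20)
  35÷2 = 17 each, +1 to first 1
Round 5: Briarlake=42 Greywater=40 → close Briarlake (overflow 33)
  42÷1 = 42 each, +1 to first 0

Closure order: Elkhorn, Fernhollow, Juniper, Ashgrove, Briarlake
Last habitat: Greywater with 82 animals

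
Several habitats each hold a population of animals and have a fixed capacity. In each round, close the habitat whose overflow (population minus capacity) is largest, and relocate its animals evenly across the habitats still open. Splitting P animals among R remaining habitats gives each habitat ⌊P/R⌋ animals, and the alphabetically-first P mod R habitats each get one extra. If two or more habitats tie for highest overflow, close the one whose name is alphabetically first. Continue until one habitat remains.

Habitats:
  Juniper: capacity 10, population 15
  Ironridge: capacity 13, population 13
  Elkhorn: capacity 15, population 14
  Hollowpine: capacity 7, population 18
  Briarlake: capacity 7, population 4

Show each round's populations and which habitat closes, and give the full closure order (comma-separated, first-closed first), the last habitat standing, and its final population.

Closure order: Hollowpine, Juniper, Elkhorn, Briarlake
Last habitat: Ironridge with 64 animals

Round 1: Briarlake=4 Elkhorn=14 Hollowpine=18 Ironridge=13 Juniper=15 → close Hollowpine (overflow 11)
  18÷4 = 4 each, +1 to first 2
Round 2: Briarlake=9 Elkhorn=19 Ironridge=17 Juniper=19 → close Juniper (overflow 9)
  19÷3 = 6 each, +1 to first 1
Round 3: Briarlake=16 Elkhorn=25 Ironridge=23 → close Elkhorn (overflow 10)
  25÷2 = 12 each, +1 to first 1
Round 4: Briarlake=29 Ironridge=35 → close Briarlake (overflow 22)
  29÷1 = 29 each, +1 to first 0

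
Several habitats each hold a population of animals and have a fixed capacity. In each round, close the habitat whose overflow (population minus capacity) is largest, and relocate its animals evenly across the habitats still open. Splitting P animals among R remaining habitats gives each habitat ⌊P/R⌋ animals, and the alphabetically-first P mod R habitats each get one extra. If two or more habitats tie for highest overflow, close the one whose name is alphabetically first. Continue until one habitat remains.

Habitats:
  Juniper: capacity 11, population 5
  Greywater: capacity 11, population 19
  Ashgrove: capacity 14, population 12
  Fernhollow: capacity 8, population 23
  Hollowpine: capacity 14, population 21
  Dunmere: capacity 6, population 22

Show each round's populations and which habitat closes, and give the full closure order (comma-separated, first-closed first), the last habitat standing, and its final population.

Closure order: Dunmere, Fernhollow, Greywater, Hollowpine, Ashgrove
Last habitat: Juniper with 102 animals

Round 1: Ashgrove=12 Dunmere=22 Fernhollow=23 Greywater=19 Hollowpine=21 Juniper=5 → close Dunmere (overflow 16)
  22÷5 = 4 each, +1 to first 2
Round 2: Ashgrove=17 Fernhollow=28 Greywater=23 Hollowpine=25 Juniper=9 → close Fernhollow (overflow 20)
  28÷4 = 7 each, +1 to first 0
Round 3: Ashgrove=24 Greywater=30 Hollowpine=32 Juniper=16 → close Greywater (overflow 19)
  30÷3 = 10 each, +1 to first 0
Round 4: Ashgrove=34 Hollowpine=42 Juniper=26 → close Hollowpine (overflow 28)
  42÷2 = 21 each, +1 to first 0
Round 5: Ashgrove=55 Juniper=47 → close Ashgrove (overflow 41)
  55÷1 = 55 each, +1 to first 0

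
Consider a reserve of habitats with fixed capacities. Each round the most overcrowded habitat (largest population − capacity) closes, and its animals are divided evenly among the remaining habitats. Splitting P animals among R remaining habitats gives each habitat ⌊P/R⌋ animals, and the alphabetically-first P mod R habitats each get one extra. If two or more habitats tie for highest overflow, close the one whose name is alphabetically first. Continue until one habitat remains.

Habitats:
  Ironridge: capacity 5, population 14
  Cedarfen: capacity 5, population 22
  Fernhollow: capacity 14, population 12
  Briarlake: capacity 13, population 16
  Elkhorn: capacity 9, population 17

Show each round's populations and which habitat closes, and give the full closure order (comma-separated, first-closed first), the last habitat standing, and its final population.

Round 1: Briarlake=16 Cedarfen=22 Elkhorn=17 Fernhollow=12 Ironridge=14 → close Cedarfen (overflow 17)
  22÷4 = 5 each, +1 to first 2
Round 2: Briarlake=22 Elkhorn=23 Fernhollow=17 Ironridge=19 → close Elkhorn (overflow 14)
  23÷3 = 7 each, +1 to first 2
Round 3: Briarlake=30 Fernhollow=25 Ironridge=26 → close Ironridge (overflow 21)
  26÷2 = 13 each, +1 to first 0
Round 4: Briarlake=43 Fernhollow=38 → close Briarlake (overflow 30)
  43÷1 = 43 each, +1 to first 0

Closure order: Cedarfen, Elkhorn, Ironridge, Briarlake
Last habitat: Fernhollow with 81 animals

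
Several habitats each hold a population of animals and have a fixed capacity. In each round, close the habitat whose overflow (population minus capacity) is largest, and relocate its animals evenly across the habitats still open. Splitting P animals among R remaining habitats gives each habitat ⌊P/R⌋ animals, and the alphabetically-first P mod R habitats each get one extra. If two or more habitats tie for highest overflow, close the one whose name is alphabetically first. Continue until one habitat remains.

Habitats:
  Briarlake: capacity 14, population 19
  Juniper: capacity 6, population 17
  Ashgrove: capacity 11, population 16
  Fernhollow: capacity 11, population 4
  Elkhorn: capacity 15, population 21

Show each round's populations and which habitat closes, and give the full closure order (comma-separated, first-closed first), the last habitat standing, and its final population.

Closure order: Juniper, Ashgrove, Elkhorn, Briarlake
Last habitat: Fernhollow with 77 animals

Round 1: Ashgrove=16 Briarlake=19 Elkhorn=21 Fernhollow=4 Juniper=17 → close Juniper (overflow 11)
  17÷4 = 4 each, +1 to first 1
Round 2: Ashgrove=21 Briarlake=23 Elkhorn=25 Fernhollow=8 → close Ashgrove (overflow 10)
  21÷3 = 7 each, +1 to first 0
Round 3: Briarlake=30 Elkhorn=32 Fernhollow=15 → close Elkhorn (overflow 17)
  32÷2 = 16 each, +1 to first 0
Round 4: Briarlake=46 Fernhollow=31 → close Briarlake (overflow 32)
  46÷1 = 46 each, +1 to first 0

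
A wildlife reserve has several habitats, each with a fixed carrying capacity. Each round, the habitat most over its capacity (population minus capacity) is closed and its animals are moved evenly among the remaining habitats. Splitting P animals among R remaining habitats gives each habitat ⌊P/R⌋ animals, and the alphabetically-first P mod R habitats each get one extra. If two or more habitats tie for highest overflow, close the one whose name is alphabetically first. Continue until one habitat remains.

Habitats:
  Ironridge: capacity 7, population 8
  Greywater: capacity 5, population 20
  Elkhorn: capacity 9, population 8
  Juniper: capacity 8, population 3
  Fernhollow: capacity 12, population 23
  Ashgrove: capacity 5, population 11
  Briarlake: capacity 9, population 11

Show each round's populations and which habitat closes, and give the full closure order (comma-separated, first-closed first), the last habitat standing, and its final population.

Closure order: Greywater, Fernhollow, Ashgrove, Briarlake, Ironridge, Elkhorn
Last habitat: Juniper with 84 animals

Round 1: Ashgrove=11 Briarlake=11 Elkhorn=8 Fernhollow=23 Greywater=20 Ironridge=8 Juniper=3 → close Greywater (overflow 15)
  20÷6 = 3 each, +1 to first 2
Round 2: Ashgrove=15 Briarlake=15 Elkhorn=11 Fernhollow=26 Ironridge=11 Juniper=6 → close Fernhollow (overflow 14)
  26÷5 = 5 each, +1 to first 1
Round 3: Ashgrove=21 Briarlake=20 Elkhorn=16 Ironridge=16 Juniper=11 → close Ashgrove (overflow 16)
  21÷4 = 5 each, +1 to first 1
Round 4: Briarlake=26 Elkhorn=21 Ironridge=21 Juniper=16 → close Briarlake (overflow 17)
  26÷3 = 8 each, +1 to first 2
Round 5: Elkhorn=30 Ironridge=30 Juniper=24 → close Ironridge (overflow 23)
  30÷2 = 15 each, +1 to first 0
Round 6: Elkhorn=45 Juniper=39 → close Elkhorn (overflow 36)
  45÷1 = 45 each, +1 to first 0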